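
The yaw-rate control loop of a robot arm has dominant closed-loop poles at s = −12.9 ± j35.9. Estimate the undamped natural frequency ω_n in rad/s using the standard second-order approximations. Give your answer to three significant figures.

The poles are at −σ ± jω_d with σ = 12.9 and ω_d = 35.9, so ω_n = √(σ²+ω_d²) = 38.1 rad/s and ζ = σ/ω_n = 0.338.

ω_n ≈ 38.1 rad/s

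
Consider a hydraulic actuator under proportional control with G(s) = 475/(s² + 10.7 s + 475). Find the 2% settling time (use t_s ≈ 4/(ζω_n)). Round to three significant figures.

Comparing the denominator to s² + 2ζω_n s + ω_n²: ω_n = √475 = 21.8 rad/s, and 2ζω_n = 10.7 so ζ = 10.7/(2·21.8) = 0.245.
t_s ≈ 4/(ζω_n) = 4/(0.245·21.8) = 0.748 s.

t_s ≈ 0.748 s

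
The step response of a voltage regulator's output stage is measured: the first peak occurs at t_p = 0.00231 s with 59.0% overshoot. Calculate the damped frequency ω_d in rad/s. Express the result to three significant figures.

ω_d ≈ 1360 rad/s

t_p = π/ω_d, so ω_d = π/0.00231 = 1360 rad/s.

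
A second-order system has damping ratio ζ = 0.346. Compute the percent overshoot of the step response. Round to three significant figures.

%OS ≈ 31.4%

For an underdamped second-order system, %OS = 100·exp(−πζ/√(1−ζ²)).
πζ/√(1−ζ²) = π·0.346/√(1−0.120) = 1.159, so %OS = 100·e^(−1.159) = 31.4%.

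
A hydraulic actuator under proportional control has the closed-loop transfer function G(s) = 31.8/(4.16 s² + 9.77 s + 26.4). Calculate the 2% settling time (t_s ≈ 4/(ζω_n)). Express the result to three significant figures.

t_s ≈ 3.41 s

Dividing through by 4.16: denominator becomes s² + 2.349 s + 6.346.
So ω_n = √6.346 = 2.52 rad/s and ζ = 2.349/(2·2.52) = 0.466.
t_s ≈ 4/(ζω_n) = 3.41 s.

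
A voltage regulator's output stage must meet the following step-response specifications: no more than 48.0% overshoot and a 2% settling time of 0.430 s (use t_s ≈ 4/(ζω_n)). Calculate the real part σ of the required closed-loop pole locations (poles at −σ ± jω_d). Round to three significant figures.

The settling-time spec alone fixes σ = ζω_n = 4/t_s = 4/0.430 = 9.30.
(Overshoot then fixes ζ = 0.228 and hence ω_d = σ·√(1−ζ²)/ζ = 39.8 rad/s.)

σ ≈ 9.30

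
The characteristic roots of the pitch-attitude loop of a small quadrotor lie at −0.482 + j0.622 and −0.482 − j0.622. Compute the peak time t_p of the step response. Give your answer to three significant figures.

t_p = π/ω_d with ω_d = 0.622 (the imaginary part), so t_p = 5.05 s.

t_p ≈ 5.05 s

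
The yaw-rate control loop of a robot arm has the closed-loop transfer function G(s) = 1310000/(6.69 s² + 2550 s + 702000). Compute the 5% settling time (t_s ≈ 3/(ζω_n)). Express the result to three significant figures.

Dividing through by 6.69: denominator becomes s² + 381.2 s + 104900.
So ω_n = √104900 = 324 rad/s and ζ = 381.2/(2·324) = 0.588.
t_s ≈ 3/(ζω_n) = 0.0157 s.

t_s ≈ 0.0157 s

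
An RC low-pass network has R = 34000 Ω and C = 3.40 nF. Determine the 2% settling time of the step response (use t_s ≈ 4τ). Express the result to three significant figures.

t_s ≈ 0.000462 s

τ = RC = 34000 × 3.40 nF = 0.000116 s.
t_s ≈ 4τ = 0.000462 s.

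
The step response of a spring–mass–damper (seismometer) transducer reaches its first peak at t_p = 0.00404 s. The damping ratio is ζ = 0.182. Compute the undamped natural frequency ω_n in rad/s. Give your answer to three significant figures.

Peak time t_p = π/ω_d, so ω_d = π/t_p = π/0.00404 = 778 rad/s.
ω_n = ω_d/√(1−ζ²) = 778/√0.967 = 791 rad/s.

ω_n ≈ 791 rad/s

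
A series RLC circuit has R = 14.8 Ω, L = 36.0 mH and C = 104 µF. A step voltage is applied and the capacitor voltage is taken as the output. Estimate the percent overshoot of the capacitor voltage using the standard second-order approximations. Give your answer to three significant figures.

For a series RLC circuit (capacitor voltage as output), ω_n = 1/√(LC) = 1/√(36.0 mH · 104 µF) = 517 rad/s.
ζ = (R/2)·√(C/L) = (14.8/2)·√(104 µF/36.0 mH) = 0.398.
%OS = 100 e^{−πζ/√(1−ζ²)} with ζ = 0.398 gives 25.6%.

%OS ≈ 25.6%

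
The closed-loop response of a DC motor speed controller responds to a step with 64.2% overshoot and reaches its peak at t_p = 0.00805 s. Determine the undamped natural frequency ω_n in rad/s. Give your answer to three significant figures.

ζ from %OS: ζ = |ln 0.642|/√(π²+ln²0.642) = 0.140.
t_p = π/ω_d ⇒ ω_d = 390 rad/s; then ω_n = ω_d/√(1−ζ²) = 394 rad/s.

ω_n ≈ 394 rad/s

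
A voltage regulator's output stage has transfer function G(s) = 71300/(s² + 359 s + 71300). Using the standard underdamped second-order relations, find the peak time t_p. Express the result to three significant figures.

t_p ≈ 0.0159 s

Comparing the denominator to s² + 2ζω_n s + ω_n²: ω_n = √71300 = 267 rad/s, and 2ζω_n = 359 so ζ = 359/(2·267) = 0.672.
ω_d = ω_n√(1−ζ²) = 198 rad/s. Then t_p = π/ω_d = 0.0159 s.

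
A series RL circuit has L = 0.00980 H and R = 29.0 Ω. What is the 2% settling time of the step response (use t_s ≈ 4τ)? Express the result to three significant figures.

t_s ≈ 0.00135 s

τ = L/R = 0.00980/29.0 = 0.000338 s.
t_s ≈ 4τ = 0.00135 s.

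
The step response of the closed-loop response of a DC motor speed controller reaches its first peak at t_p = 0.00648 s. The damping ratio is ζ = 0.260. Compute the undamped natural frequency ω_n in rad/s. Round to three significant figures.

ω_n ≈ 502 rad/s

Peak time t_p = π/ω_d, so ω_d = π/t_p = π/0.00648 = 485 rad/s.
ω_n = ω_d/√(1−ζ²) = 485/√0.932 = 502 rad/s.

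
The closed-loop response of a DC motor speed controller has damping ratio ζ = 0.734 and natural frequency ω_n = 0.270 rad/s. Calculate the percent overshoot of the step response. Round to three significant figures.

For an underdamped second-order system, %OS = 100·exp(−πζ/√(1−ζ²)).
πζ/√(1−ζ²) = π·0.734/√(1−0.539) = 3.395, so %OS = 100·e^(−3.395) = 3.35%.

%OS ≈ 3.35%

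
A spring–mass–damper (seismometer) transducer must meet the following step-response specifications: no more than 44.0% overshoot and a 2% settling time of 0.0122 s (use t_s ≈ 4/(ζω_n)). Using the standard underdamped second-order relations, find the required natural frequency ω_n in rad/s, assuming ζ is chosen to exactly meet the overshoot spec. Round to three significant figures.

Inverting the overshoot relation: ζ = |ln 0.440|/√(π² + ln²0.440) = 0.253.
From t_s ≈ 4/(ζω_n): ω_n = 4/(ζ·t_s) = 4/(0.253·0.0122) = 1300 rad/s.

ω_n ≈ 1300 rad/s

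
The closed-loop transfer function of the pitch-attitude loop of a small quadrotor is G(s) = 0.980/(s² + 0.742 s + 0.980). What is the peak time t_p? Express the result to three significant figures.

ω_n = √0.980 = 0.990 rad/s; ζ = 0.742/(2·0.990) = 0.375.
The damped frequency ω_d = ω_n√(1−ζ²) = 0.918 rad/s. Then t_p = π/ω_d = 3.42 s.

t_p ≈ 3.42 s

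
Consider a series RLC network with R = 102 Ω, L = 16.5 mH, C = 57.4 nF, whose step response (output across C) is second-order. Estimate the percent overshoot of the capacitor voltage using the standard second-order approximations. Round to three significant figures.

For a series RLC circuit (capacitor voltage as output), ω_n = 1/√(LC) = 1/√(16.5 mH · 57.4 nF) = 32500 rad/s.
ζ = (R/2)·√(C/L) = (102/2)·√(57.4 nF/16.5 mH) = 0.0951.
%OS = 100 e^{−πζ/√(1−ζ²)} with ζ = 0.0951 gives 74.1%.

%OS ≈ 74.1%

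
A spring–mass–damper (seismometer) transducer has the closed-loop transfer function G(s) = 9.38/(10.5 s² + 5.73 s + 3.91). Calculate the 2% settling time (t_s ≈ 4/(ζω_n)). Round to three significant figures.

t_s ≈ 14.7 s

Dividing through by 10.5: denominator becomes s² + 0.5457 s + 0.3724.
So ω_n = √0.3724 = 0.610 rad/s and ζ = 0.5457/(2·0.610) = 0.447.
t_s ≈ 4/(ζω_n) = 14.7 s.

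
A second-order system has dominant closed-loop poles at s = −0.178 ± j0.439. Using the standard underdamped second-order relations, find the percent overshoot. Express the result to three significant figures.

|pole| = ω_n = √(0.178² + 0.439²) = 0.474 rad/s; ζ = cos θ = σ/ω_n = 0.376.
%OS = 100·exp(−πζ/√(1−ζ²)) = 28.0%.

%OS ≈ 28.0%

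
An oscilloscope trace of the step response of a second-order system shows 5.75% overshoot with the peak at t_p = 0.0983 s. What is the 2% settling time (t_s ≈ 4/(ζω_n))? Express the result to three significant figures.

The overshoot fixes ζ = −ln(OS)/√(π²+ln²(OS)) = 0.673.
t_p = π/ω_d ⇒ ω_d = 32.0 rad/s; then ω_n = ω_d/√(1−ζ²) = 43.2 rad/s.
t_s ≈ 4/(ζω_n) = 4/(0.673·43.2) = 0.138 s.

t_s ≈ 0.138 s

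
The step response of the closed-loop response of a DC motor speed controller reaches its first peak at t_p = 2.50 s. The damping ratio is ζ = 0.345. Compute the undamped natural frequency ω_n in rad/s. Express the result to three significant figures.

Peak time t_p = π/ω_d, so ω_d = π/t_p = π/2.50 = 1.26 rad/s.
ω_n = ω_d/√(1−ζ²) = 1.26/√0.881 = 1.34 rad/s.

ω_n ≈ 1.34 rad/s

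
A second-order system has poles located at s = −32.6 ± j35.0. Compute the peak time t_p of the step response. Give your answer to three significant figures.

t_p ≈ 0.0898 s

t_p = π/ω_d with ω_d = 35.0 (the imaginary part), so t_p = 0.0898 s.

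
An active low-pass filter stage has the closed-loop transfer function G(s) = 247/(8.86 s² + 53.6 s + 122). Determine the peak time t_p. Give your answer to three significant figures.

Dividing through by 8.86: denominator becomes s² + 6.050 s + 13.77.
So ω_n = √13.77 = 3.71 rad/s and ζ = 6.050/(2·3.71) = 0.815.
ω_d = 3.71·√(1 − 0.815²) = 2.15 rad/s. t_p = π/ω_d = 1.46 s.

t_p ≈ 1.46 s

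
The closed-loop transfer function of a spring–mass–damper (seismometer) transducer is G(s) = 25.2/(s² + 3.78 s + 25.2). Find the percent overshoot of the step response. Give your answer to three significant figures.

ω_n = √25.2 = 5.02 rad/s; ζ = 3.78/(2·5.02) = 0.376.
%OS = 100 e^{−πζ/√(1−ζ²)} with ζ = 0.376 gives 27.9%.

%OS ≈ 27.9%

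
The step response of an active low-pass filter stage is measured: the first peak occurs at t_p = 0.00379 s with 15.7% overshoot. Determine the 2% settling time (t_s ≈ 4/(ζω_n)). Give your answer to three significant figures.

The overshoot fixes ζ = −ln(OS)/√(π²+ln²(OS)) = 0.508.
t_p = π/ω_d ⇒ ω_d = 829 rad/s; then ω_n = ω_d/√(1−ζ²) = 962 rad/s.
t_s ≈ 4/(ζω_n) = 4/(0.508·962) = 0.00819 s.

t_s ≈ 0.00819 s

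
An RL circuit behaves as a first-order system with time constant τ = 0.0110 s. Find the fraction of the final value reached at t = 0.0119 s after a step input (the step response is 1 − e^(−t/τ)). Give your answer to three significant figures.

y(t)/y_∞ = 1 − e^(−t/τ) = 1 − e^(−0.0119/0.0110) = 1 − e^(−1.08) = 0.661.

y/y_∞ ≈ 0.661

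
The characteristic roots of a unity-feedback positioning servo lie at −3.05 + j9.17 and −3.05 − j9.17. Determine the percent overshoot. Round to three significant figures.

The poles are at −σ ± jω_d with σ = 3.05 and ω_d = 9.17, so ω_n = √(σ²+ω_d²) = 9.66 rad/s and ζ = σ/ω_n = 0.316.
Overshoot: exp(−π·0.316/√(1−0.316²)) = 0.352, i.e. 35.2%.

%OS ≈ 35.2%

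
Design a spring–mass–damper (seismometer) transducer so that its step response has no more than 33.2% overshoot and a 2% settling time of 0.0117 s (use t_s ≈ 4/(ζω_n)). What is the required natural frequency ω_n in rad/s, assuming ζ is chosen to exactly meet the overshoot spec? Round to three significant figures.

ζ = −ln(OS)/√(π² + (ln OS)²). With OS = 0.332, ln OS = −1.103 and ζ = 1.103/3.329 = 0.331.
Then ω_n = 4/(ζ t_s) = 4/(0.331 × 0.0117) = 1030 rad/s.

ω_n ≈ 1030 rad/s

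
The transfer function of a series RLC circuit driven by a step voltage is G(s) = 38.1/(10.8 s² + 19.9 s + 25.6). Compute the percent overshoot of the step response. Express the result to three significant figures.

%OS ≈ 9.57%

Dividing through by 10.8: denominator becomes s² + 1.843 s + 2.370.
So ω_n = √2.370 = 1.54 rad/s and ζ = 1.843/(2·1.54) = 0.598.
%OS = 100·exp(−πζ/√(1−ζ²)) = 9.57%.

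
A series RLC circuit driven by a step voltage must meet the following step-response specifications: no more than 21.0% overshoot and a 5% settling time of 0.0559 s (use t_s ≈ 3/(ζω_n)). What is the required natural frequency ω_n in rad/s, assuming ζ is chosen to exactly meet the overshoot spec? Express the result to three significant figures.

ω_n ≈ 121 rad/s

From %OS = 100·exp(−πζ/√(1−ζ²)), invert to get ζ = −ln(OS)/√(π² + ln²(OS)) with OS = 0.210.
−ln 0.210 = 1.561, so ζ = 1.561/√(π² + 2.436) = 0.445.
From t_s ≈ 3/(ζω_n): ω_n = 3/(ζ·t_s) = 3/(0.445·0.0559) = 121 rad/s.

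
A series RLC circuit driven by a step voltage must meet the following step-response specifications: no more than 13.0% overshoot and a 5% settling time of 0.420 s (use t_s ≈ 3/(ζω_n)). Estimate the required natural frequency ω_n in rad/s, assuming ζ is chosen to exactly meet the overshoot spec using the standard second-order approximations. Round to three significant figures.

ζ = −ln(OS)/√(π² + (ln OS)²). With OS = 0.130, ln OS = −2.040 and ζ = 2.040/3.746 = 0.545.
Then ω_n = 3/(ζ t_s) = 3/(0.545 × 0.420) = 13.1 rad/s.

ω_n ≈ 13.1 rad/s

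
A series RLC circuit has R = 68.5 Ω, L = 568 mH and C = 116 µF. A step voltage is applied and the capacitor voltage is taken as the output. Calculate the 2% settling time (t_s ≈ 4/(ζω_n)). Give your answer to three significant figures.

t_s ≈ 0.0663 s

For a series RLC circuit (capacitor voltage as output), ω_n = 1/√(LC) = 1/√(568 mH · 116 µF) = 123 rad/s.
ζ = (R/2)·√(C/L) = (68.5/2)·√(116 µF/568 mH) = 0.489.
t_s ≈ 4/(ζω_n) = 0.0663 s.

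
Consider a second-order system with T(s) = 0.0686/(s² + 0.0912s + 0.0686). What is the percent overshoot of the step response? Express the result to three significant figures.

ω_n = √0.0686 = 0.262 rad/s; ζ = 0.0912/(2·0.262) = 0.174.
%OS = 100 e^{−πζ/√(1−ζ²)} with ζ = 0.174 gives 57.4%.

%OS ≈ 57.4%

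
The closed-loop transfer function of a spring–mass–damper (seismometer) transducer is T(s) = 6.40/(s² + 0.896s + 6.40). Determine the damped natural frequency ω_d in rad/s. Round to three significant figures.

Matching coefficients with s² + 2ζω_n s + ω_n² gives ω_n² = 6.40 ⇒ ω_n = 2.53 rad/s, and ζ = 0.896/(2ω_n) = 0.177.
ω_d = ω_n√(1−ζ²) = 2.49 rad/s.

ω_d ≈ 2.49 rad/s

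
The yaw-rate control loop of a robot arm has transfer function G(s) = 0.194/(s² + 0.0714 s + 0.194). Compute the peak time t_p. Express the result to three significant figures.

ω_n = √0.194 = 0.440 rad/s; ζ = 0.0714/(2·0.440) = 0.0811.
ω_d = 0.440·√(1 − 0.0811²) = 0.439 rad/s. Then t_p = π/ω_d = 7.16 s.

t_p ≈ 7.16 s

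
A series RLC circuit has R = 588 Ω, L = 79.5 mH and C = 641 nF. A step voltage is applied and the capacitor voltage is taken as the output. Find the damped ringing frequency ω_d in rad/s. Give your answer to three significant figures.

ω_d ≈ 2440 rad/s

For a series RLC circuit (capacitor voltage as output), ω_n = 1/√(LC) = 1/√(79.5 mH · 641 nF) = 4430 rad/s.
ζ = (R/2)·√(C/L) = (588/2)·√(641 nF/79.5 mH) = 0.835.
ω_d = ω_n√(1−ζ²) = 2440 rad/s.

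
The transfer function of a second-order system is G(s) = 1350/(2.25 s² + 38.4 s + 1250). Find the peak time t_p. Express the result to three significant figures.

t_p ≈ 0.143 s

Dividing through by 2.25: denominator becomes s² + 17.07 s + 555.6.
So ω_n = √555.6 = 23.6 rad/s and ζ = 17.07/(2·23.6) = 0.362.
The damped frequency ω_d = ω_n√(1−ζ²) = 22.0 rad/s. t_p = π/ω_d = 0.143 s.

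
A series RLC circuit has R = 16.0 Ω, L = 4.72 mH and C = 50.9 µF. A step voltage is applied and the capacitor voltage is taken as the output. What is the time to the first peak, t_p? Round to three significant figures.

t_p ≈ 0.00277 s

For a series RLC circuit (capacitor voltage as output), ω_n = 1/√(LC) = 1/√(4.72 mH · 50.9 µF) = 2040 rad/s.
ζ = (R/2)·√(C/L) = (16.0/2)·√(50.9 µF/4.72 mH) = 0.831.
ω_d = 2040·√(1 − 0.831²) = 1140 rad/s. t_p = π/ω_d = 0.00277 s.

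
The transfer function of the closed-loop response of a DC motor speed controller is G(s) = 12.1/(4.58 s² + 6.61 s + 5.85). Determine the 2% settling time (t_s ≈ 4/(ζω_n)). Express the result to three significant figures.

t_s ≈ 5.54 s

Dividing through by 4.58: denominator becomes s² + 1.443 s + 1.277.
So ω_n = √1.277 = 1.13 rad/s and ζ = 1.443/(2·1.13) = 0.638.
t_s ≈ 4/(ζω_n) = 5.54 s.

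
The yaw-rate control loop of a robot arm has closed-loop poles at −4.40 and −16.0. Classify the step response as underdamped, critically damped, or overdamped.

Since the poles are distinct, negative and real, the response is overdamped.

overdamped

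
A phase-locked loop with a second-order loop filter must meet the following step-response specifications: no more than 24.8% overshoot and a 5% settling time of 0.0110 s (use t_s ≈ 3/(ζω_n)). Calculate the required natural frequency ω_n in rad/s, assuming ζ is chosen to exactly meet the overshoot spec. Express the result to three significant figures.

ω_n ≈ 672 rad/s

ζ = −ln(OS)/√(π² + (ln OS)²). With OS = 0.248, ln OS = −1.394 and ζ = 1.394/3.437 = 0.406.
From t_s ≈ 3/(ζω_n): ω_n = 3/(ζ·t_s) = 3/(0.406·0.0110) = 672 rad/s.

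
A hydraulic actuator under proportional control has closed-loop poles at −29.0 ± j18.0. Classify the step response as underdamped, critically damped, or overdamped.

underdamped

Since the poles form a complex-conjugate pair with nonzero imaginary part, the response is underdamped.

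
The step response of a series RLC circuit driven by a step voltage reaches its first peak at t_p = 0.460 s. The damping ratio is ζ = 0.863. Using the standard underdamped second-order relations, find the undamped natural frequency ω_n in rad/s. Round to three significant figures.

Peak time t_p = π/ω_d, so ω_d = π/t_p = π/0.460 = 6.83 rad/s.
ω_n = ω_d/√(1−ζ²) = 6.83/√0.255 = 13.5 rad/s.

ω_n ≈ 13.5 rad/s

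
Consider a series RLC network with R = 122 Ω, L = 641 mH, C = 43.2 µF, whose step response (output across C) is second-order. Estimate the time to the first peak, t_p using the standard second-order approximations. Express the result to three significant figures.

For a series RLC circuit (capacitor voltage as output), ω_n = 1/√(LC) = 1/√(641 mH · 43.2 µF) = 190 rad/s.
ζ = (R/2)·√(C/L) = (122/2)·√(43.2 µF/641 mH) = 0.501.
The damped frequency ω_d = ω_n√(1−ζ²) = 164 rad/s. t_p = π/ω_d = 0.0191 s.

t_p ≈ 0.0191 s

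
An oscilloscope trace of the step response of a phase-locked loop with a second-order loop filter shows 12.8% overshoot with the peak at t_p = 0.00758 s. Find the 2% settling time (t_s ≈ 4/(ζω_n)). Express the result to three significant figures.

t_s ≈ 0.0147 s

The overshoot fixes ζ = −ln(OS)/√(π²+ln²(OS)) = 0.548.
From t_p = π/ω_d, ω_d = π/0.00758 = 414 rad/s, so ω_n = ω_d/√(1−ζ²) = 495 rad/s.
t_s ≈ 4/(ζω_n) = 4/(0.548·495) = 0.0147 s.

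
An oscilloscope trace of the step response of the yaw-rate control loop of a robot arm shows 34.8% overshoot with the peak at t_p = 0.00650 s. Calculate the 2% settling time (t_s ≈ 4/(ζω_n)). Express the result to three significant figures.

ζ from %OS: ζ = |ln 0.348|/√(π²+ln²0.348) = 0.318.
t_p = π/ω_d ⇒ ω_d = 483 rad/s; then ω_n = ω_d/√(1−ζ²) = 510 rad/s.
t_s ≈ 4/(ζω_n) = 4/(0.318·510) = 0.0246 s.

t_s ≈ 0.0246 s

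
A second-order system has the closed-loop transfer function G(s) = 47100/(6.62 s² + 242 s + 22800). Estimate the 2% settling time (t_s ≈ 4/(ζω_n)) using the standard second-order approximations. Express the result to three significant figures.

Dividing through by 6.62: denominator becomes s² + 36.56 s + 3444.
So ω_n = √3444 = 58.7 rad/s and ζ = 36.56/(2·58.7) = 0.311.
t_s ≈ 4/(ζω_n) = 0.219 s.

t_s ≈ 0.219 s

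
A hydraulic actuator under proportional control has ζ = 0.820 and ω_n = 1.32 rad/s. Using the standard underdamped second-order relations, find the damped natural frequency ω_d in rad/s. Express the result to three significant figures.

ω_d = ω_n√(1−ζ²) = 1.32·√0.328 = 0.756 rad/s.

ω_d ≈ 0.756 rad/s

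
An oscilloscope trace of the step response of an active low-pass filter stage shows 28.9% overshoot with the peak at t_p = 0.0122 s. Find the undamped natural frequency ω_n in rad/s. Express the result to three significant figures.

ω_n ≈ 277 rad/s

From the overshoot, ζ = −ln(OS)/√(π²+ln²(OS)) = 0.367.
From t_p = π/ω_d, ω_d = π/0.0122 = 258 rad/s, so ω_n = ω_d/√(1−ζ²) = 277 rad/s.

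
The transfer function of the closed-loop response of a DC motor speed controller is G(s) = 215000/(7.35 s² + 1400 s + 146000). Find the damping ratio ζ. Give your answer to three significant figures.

ζ ≈ 0.676

Dividing through by 7.35: denominator becomes s² + 190.5 s + 19860.
So ω_n = √19860 = 141 rad/s and ζ = 190.5/(2·141) = 0.676.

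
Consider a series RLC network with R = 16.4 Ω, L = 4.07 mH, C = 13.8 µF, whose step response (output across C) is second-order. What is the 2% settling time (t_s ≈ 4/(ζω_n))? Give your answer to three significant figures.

For a series RLC circuit (capacitor voltage as output), ω_n = 1/√(LC) = 1/√(4.07 mH · 13.8 µF) = 4220 rad/s.
ζ = (R/2)·√(C/L) = (16.4/2)·√(13.8 µF/4.07 mH) = 0.477.
t_s ≈ 4/(ζω_n) = 0.00199 s.

t_s ≈ 0.00199 s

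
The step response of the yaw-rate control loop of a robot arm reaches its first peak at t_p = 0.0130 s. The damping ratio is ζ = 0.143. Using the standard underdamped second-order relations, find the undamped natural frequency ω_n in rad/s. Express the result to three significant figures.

ω_n ≈ 244 rad/s

Peak time t_p = π/ω_d, so ω_d = π/t_p = π/0.0130 = 242 rad/s.
ω_n = ω_d/√(1−ζ²) = 242/√0.980 = 244 rad/s.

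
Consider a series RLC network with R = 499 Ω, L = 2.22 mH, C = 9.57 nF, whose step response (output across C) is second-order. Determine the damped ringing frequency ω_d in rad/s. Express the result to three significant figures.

For a series RLC circuit (capacitor voltage as output), ω_n = 1/√(LC) = 1/√(2.22 mH · 9.57 nF) = 217000 rad/s.
ζ = (R/2)·√(C/L) = (499/2)·√(9.57 nF/2.22 mH) = 0.518.
ω_d = ω_n√(1−ζ²) = 186000 rad/s.

ω_d ≈ 186000 rad/s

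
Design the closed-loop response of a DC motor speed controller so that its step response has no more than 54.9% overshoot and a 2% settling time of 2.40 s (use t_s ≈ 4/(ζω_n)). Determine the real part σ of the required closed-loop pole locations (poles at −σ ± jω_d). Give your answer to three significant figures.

The settling-time spec alone fixes σ = ζω_n = 4/t_s = 4/2.40 = 1.67.
(Overshoot then fixes ζ = 0.187 and hence ω_d = σ·√(1−ζ²)/ζ = 8.73 rad/s.)

σ ≈ 1.67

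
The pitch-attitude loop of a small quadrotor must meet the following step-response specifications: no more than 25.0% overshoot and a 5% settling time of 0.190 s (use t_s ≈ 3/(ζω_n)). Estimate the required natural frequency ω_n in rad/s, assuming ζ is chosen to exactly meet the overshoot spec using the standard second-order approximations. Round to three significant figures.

Inverting the overshoot relation: ζ = |ln 0.250|/√(π² + ln²0.250) = 0.404.
From t_s ≈ 3/(ζω_n): ω_n = 3/(ζ·t_s) = 3/(0.404·0.190) = 39.1 rad/s.

ω_n ≈ 39.1 rad/s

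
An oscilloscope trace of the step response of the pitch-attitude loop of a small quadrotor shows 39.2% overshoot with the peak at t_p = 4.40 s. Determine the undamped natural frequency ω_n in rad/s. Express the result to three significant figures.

The overshoot fixes ζ = −ln(OS)/√(π²+ln²(OS)) = 0.286.
From t_p = π/ω_d, ω_d = π/4.40 = 0.714 rad/s, so ω_n = ω_d/√(1−ζ²) = 0.745 rad/s.

ω_n ≈ 0.745 rad/s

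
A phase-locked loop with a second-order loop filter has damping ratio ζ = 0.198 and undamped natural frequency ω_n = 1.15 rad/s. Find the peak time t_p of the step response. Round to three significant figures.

The damped frequency is ω_d = ω_n√(1−ζ²) = 1.15·√(1−0.0392) = 1.13 rad/s.
Peak time t_p = π/ω_d = π/1.13 = 2.79 s.

t_p ≈ 2.79 s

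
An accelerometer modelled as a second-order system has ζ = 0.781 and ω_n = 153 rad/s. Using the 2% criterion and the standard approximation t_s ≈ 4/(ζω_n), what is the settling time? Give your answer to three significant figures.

t_s ≈ 0.0335 s

t_s ≈ 4/(ζω_n) = 4/(0.781 × 153) = 0.0335 s.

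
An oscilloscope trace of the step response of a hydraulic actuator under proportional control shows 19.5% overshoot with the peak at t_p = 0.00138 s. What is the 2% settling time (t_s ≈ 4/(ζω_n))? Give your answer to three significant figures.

From the overshoot, ζ = −ln(OS)/√(π²+ln²(OS)) = 0.462.
From t_p = π/ω_d, ω_d = π/0.00138 = 2280 rad/s, so ω_n = ω_d/√(1−ζ²) = 2570 rad/s.
t_s ≈ 4/(ζω_n) = 4/(0.462·2570) = 0.00338 s.

t_s ≈ 0.00338 s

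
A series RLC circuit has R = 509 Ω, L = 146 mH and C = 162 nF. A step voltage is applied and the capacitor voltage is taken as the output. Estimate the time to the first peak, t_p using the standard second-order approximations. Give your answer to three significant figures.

For a series RLC circuit (capacitor voltage as output), ω_n = 1/√(LC) = 1/√(146 mH · 162 nF) = 6500 rad/s.
ζ = (R/2)·√(C/L) = (509/2)·√(162 nF/146 mH) = 0.268.
The damped frequency ω_d = ω_n√(1−ζ²) = 6260 rad/s. t_p = π/ω_d = 0.000502 s.

t_p ≈ 0.000502 s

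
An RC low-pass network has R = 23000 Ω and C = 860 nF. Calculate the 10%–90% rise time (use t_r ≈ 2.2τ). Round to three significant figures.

τ = RC = 23000 × 860 nF = 0.0198 s.
t_r ≈ 2.2τ = 0.0435 s.

t_r ≈ 0.0435 s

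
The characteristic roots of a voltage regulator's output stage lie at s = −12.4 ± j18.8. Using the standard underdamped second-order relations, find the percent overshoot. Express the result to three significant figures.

|pole| = ω_n = √(12.4² + 18.8²) = 22.5 rad/s; ζ = cos θ = σ/ω_n = 0.551.
Overshoot: exp(−π·0.551/√(1−0.551²)) = 0.126, i.e. 12.6%.

%OS ≈ 12.6%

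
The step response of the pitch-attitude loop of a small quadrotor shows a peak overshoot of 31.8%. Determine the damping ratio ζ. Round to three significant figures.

ζ ≈ 0.343

From %OS = 100·exp(−πζ/√(1−ζ²)), invert to get ζ = −ln(OS)/√(π² + ln²(OS)) with OS = 0.318.
−ln 0.318 = 1.146, so ζ = 1.146/√(π² + 1.313) = 0.343.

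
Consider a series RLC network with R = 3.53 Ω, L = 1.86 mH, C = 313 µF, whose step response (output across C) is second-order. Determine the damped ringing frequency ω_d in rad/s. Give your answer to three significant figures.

ω_d ≈ 904 rad/s

For a series RLC circuit (capacitor voltage as output), ω_n = 1/√(LC) = 1/√(1.86 mH · 313 µF) = 1310 rad/s.
ζ = (R/2)·√(C/L) = (3.53/2)·√(313 µF/1.86 mH) = 0.724.
ω_d = ω_n√(1−ζ²) = 904 rad/s.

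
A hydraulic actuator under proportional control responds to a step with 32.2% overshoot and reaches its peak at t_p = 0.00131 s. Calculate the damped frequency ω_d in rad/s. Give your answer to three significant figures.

t_p = π/ω_d, so ω_d = π/0.00131 = 2400 rad/s.

ω_d ≈ 2400 rad/s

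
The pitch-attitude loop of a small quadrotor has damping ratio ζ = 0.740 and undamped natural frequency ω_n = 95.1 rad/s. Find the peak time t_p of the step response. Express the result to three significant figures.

The damped frequency is ω_d = ω_n√(1−ζ²) = 95.1·√(1−0.548) = 64.0 rad/s.
Peak time t_p = π/ω_d = π/64.0 = 0.0491 s.

t_p ≈ 0.0491 s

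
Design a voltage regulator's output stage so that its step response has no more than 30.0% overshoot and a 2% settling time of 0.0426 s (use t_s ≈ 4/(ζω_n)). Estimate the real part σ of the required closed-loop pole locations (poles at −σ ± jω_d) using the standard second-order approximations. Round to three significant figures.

The settling-time spec alone fixes σ = ζω_n = 4/t_s = 4/0.0426 = 93.9.
(Overshoot then fixes ζ = 0.358 and hence ω_d = σ·√(1−ζ²)/ζ = 245 rad/s.)

σ ≈ 93.9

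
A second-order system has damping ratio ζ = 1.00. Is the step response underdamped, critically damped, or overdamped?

Since ζ = 1, the system is critically damped.

critically damped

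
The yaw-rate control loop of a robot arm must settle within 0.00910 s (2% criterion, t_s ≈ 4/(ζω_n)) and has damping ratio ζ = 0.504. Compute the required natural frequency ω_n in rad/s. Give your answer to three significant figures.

ω_n ≈ 872 rad/s

Rearranging t_s ≈ 4/(ζω_n) gives ω_n = 4/(ζ·t_s) = 4/(0.504 × 0.00910) = 872 rad/s.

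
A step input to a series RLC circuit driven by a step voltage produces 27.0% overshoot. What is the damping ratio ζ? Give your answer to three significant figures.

ζ ≈ 0.385

Inverting the overshoot relation: ζ = |ln 0.270|/√(π² + ln²0.270) = 0.385.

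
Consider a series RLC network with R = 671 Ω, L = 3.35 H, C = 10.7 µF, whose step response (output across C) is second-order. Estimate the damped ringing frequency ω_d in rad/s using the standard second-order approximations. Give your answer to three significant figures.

ω_d ≈ 134 rad/s

For a series RLC circuit (capacitor voltage as output), ω_n = 1/√(LC) = 1/√(3.35 H · 10.7 µF) = 167 rad/s.
ζ = (R/2)·√(C/L) = (671/2)·√(10.7 µF/3.35 H) = 0.600.
ω_d = 167·√(1 − 0.600²) = 134 rad/s.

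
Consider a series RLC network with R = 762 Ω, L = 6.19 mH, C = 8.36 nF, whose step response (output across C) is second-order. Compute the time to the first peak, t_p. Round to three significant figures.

t_p ≈ 0.0000252 s

For a series RLC circuit (capacitor voltage as output), ω_n = 1/√(LC) = 1/√(6.19 mH · 8.36 nF) = 139000 rad/s.
ζ = (R/2)·√(C/L) = (762/2)·√(8.36 nF/6.19 mH) = 0.443.
ω_d = 139000·√(1 − 0.443²) = 125000 rad/s. t_p = π/ω_d = 0.0000252 s.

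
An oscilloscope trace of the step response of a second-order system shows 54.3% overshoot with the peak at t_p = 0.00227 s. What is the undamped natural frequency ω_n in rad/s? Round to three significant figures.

ω_n ≈ 1410 rad/s

ζ from %OS: ζ = |ln 0.543|/√(π²+ln²0.543) = 0.191.
t_p = π/ω_d ⇒ ω_d = 1380 rad/s; then ω_n = ω_d/√(1−ζ²) = 1410 rad/s.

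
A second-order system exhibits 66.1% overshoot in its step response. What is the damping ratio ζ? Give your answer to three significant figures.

ζ ≈ 0.131

ζ = −ln(OS)/√(π² + (ln OS)²). With OS = 0.661, ln OS = −0.4140 and ζ = 0.4140/3.169 = 0.131.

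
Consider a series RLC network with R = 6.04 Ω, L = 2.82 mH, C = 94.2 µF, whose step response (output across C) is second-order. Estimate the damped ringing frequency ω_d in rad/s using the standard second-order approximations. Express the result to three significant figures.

For a series RLC circuit (capacitor voltage as output), ω_n = 1/√(LC) = 1/√(2.82 mH · 94.2 µF) = 1940 rad/s.
ζ = (R/2)·√(C/L) = (6.04/2)·√(94.2 µF/2.82 mH) = 0.552.
The damped frequency ω_d = ω_n√(1−ζ²) = 1620 rad/s.

ω_d ≈ 1620 rad/s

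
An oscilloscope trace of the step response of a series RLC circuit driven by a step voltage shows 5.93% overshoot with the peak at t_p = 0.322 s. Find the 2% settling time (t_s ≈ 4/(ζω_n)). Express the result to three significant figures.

The overshoot fixes ζ = −ln(OS)/√(π²+ln²(OS)) = 0.669.
From t_p = π/ω_d, ω_d = π/0.322 = 9.76 rad/s, so ω_n = ω_d/√(1−ζ²) = 13.1 rad/s.
t_s ≈ 4/(ζω_n) = 4/(0.669·13.1) = 0.456 s.

t_s ≈ 0.456 s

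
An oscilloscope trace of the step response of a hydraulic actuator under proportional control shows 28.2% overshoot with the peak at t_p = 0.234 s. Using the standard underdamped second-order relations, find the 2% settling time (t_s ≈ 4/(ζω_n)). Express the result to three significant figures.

t_s ≈ 0.739 s

The overshoot fixes ζ = −ln(OS)/√(π²+ln²(OS)) = 0.374.
t_p = π/ω_d ⇒ ω_d = 13.4 rad/s; then ω_n = ω_d/√(1−ζ²) = 14.5 rad/s.
t_s ≈ 4/(ζω_n) = 4/(0.374·14.5) = 0.739 s.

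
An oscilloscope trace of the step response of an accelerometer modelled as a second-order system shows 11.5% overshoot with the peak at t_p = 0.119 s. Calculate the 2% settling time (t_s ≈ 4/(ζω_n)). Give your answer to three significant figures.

t_s ≈ 0.220 s

The overshoot fixes ζ = −ln(OS)/√(π²+ln²(OS)) = 0.567.
t_p = π/ω_d ⇒ ω_d = 26.4 rad/s; then ω_n = ω_d/√(1−ζ²) = 32.1 rad/s.
t_s ≈ 4/(ζω_n) = 4/(0.567·32.1) = 0.220 s.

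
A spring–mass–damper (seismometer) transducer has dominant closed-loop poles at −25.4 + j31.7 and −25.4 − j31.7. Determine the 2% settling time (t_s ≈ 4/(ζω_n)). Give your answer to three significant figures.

t_s ≈ 0.157 s

For poles at −σ ± jω_d, ζω_n = σ = 25.4, so t_s ≈ 4/σ = 0.157 s.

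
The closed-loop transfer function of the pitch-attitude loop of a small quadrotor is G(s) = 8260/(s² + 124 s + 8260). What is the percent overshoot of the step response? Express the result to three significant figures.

ω_n = √8260 = 90.9 rad/s; ζ = 124/(2·90.9) = 0.682.
Overshoot: exp(−π·0.682/√(1−0.682²)) = 0.0533, i.e. 5.33%.

%OS ≈ 5.33%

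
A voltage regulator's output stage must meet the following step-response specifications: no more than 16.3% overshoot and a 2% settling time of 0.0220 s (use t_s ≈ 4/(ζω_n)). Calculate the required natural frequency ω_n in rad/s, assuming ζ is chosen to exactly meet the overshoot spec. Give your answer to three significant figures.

ω_n ≈ 364 rad/s

ζ = −ln(OS)/√(π² + (ln OS)²). With OS = 0.163, ln OS = −1.814 and ζ = 1.814/3.628 = 0.500.
Then ω_n = 4/(ζ t_s) = 4/(0.500 × 0.0220) = 364 rad/s.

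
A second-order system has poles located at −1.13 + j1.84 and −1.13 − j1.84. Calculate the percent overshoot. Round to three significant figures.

|pole| = ω_n = √(1.13² + 1.84²) = 2.16 rad/s; ζ = cos θ = σ/ω_n = 0.523.
%OS = 100 e^{−πζ/√(1−ζ²)} with ζ = 0.523 gives 14.5%.

%OS ≈ 14.5%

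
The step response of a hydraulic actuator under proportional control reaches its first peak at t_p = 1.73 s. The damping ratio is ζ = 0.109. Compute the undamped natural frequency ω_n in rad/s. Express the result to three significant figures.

ω_n ≈ 1.83 rad/s

Peak time t_p = π/ω_d, so ω_d = π/t_p = π/1.73 = 1.82 rad/s.
ω_n = ω_d/√(1−ζ²) = 1.82/√0.988 = 1.83 rad/s.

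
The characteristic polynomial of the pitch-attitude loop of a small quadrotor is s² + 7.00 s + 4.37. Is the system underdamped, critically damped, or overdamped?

overdamped

a² − 4b = 32 > 0 (two distinct real roots); the system is overdamped.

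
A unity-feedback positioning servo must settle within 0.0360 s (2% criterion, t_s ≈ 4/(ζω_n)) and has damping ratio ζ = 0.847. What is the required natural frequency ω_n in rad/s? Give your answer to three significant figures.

ω_n ≈ 131 rad/s

Rearranging t_s ≈ 4/(ζω_n) gives ω_n = 4/(ζ·t_s) = 4/(0.847 × 0.0360) = 131 rad/s.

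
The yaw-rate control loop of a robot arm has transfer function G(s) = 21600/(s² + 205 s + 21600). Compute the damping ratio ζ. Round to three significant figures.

ζ ≈ 0.697

Matching coefficients with s² + 2ζω_n s + ω_n² gives ω_n² = 21600 ⇒ ω_n = 147 rad/s, and ζ = 205/(2ω_n) = 0.697.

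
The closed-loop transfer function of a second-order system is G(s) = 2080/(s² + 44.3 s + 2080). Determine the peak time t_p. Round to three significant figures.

ω_n = √2080 = 45.6 rad/s; ζ = 44.3/(2·45.6) = 0.486.
ω_d = 45.6·√(1 − 0.486²) = 39.9 rad/s. Then t_p = π/ω_d = 0.0788 s.

t_p ≈ 0.0788 s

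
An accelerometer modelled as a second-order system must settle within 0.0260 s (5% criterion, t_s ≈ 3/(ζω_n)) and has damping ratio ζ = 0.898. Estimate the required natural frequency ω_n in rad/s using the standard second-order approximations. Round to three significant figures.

ω_n ≈ 128 rad/s

Rearranging t_s ≈ 3/(ζω_n) gives ω_n = 3/(ζ·t_s) = 3/(0.898 × 0.0260) = 128 rad/s.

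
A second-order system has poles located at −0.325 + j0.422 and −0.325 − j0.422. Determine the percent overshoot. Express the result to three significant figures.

%OS ≈ 8.90%

With σ = 0.325, ω_d = 0.422: ω_n = √(σ²+ω_d²) = 0.533 rad/s, ζ = σ/ω_n = 0.610.
%OS = 100 e^{−πζ/√(1−ζ²)} with ζ = 0.610 gives 8.90%.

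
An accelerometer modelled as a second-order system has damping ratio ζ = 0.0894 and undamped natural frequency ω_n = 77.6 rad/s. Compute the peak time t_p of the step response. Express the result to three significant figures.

The damped frequency is ω_d = ω_n√(1−ζ²) = 77.6·√(1−0.00799) = 77.3 rad/s.
Peak time t_p = π/ω_d = π/77.3 = 0.0406 s.

t_p ≈ 0.0406 s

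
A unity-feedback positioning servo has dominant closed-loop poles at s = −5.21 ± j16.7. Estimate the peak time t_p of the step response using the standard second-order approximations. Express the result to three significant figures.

t_p ≈ 0.188 s

t_p = π/ω_d with ω_d = 16.7 (the imaginary part), so t_p = 0.188 s.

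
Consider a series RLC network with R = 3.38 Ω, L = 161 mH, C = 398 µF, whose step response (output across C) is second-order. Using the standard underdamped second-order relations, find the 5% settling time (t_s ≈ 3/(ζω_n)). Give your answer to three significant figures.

For a series RLC circuit (capacitor voltage as output), ω_n = 1/√(LC) = 1/√(161 mH · 398 µF) = 125 rad/s.
ζ = (R/2)·√(C/L) = (3.38/2)·√(398 µF/161 mH) = 0.0840.
t_s ≈ 3/(ζω_n) = 0.286 s.

t_s ≈ 0.286 s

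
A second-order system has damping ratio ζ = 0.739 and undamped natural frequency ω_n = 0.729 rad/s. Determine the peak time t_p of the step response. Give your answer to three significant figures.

The damped frequency is ω_d = ω_n√(1−ζ²) = 0.729·√(1−0.546) = 0.491 rad/s.
Peak time t_p = π/ω_d = π/0.491 = 6.40 s.

t_p ≈ 6.40 s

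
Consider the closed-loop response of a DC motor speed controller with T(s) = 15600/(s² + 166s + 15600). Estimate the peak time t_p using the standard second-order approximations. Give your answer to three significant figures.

t_p ≈ 0.0337 s

Comparing the denominator to s² + 2ζω_n s + ω_n²: ω_n = √15600 = 125 rad/s, and 2ζω_n = 166 so ζ = 166/(2·125) = 0.665.
ω_d = 125·√(1 − 0.665²) = 93.3 rad/s. Then t_p = π/ω_d = 0.0337 s.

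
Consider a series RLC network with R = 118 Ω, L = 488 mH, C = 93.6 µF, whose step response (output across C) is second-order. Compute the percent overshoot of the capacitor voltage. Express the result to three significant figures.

%OS ≈ 1.16%

For a series RLC circuit (capacitor voltage as output), ω_n = 1/√(LC) = 1/√(488 mH · 93.6 µF) = 148 rad/s.
ζ = (R/2)·√(C/L) = (118/2)·√(93.6 µF/488 mH) = 0.817.
%OS = 100·exp(−πζ/√(1−ζ²)) = 1.16%.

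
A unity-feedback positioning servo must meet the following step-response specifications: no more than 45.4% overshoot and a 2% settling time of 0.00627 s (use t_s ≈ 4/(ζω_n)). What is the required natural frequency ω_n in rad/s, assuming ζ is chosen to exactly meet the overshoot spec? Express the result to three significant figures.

Inverting the overshoot relation: ζ = |ln 0.454|/√(π² + ln²0.454) = 0.244.
From t_s ≈ 4/(ζω_n): ω_n = 4/(ζ·t_s) = 4/(0.244·0.00627) = 2620 rad/s.

ω_n ≈ 2620 rad/s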